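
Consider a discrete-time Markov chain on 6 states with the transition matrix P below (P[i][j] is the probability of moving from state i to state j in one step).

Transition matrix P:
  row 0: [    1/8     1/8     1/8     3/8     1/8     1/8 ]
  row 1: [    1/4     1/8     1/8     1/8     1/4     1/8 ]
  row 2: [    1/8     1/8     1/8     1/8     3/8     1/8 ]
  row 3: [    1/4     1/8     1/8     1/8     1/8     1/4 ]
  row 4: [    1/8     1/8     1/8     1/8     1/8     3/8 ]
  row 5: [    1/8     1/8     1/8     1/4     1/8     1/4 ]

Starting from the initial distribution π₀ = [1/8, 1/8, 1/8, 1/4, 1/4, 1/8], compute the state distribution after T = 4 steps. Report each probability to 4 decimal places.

t=0: π = [0.1250, 0.1250, 0.1250, 0.2500, 0.2500, 0.1250]
t=1: π = [0.1719, 0.1250, 0.1250, 0.1719, 0.1719, 0.2344]
t=2: π = [0.1621, 0.1250, 0.1250, 0.1973, 0.1719, 0.2188]
t=3: π = [0.1653, 0.1250, 0.1250, 0.1929, 0.1719, 0.2200]
t=4: π = [0.1647, 0.1250, 0.1250, 0.1938, 0.1719, 0.2196]

π = [0.1647, 0.1250, 0.1250, 0.1938, 0.1719, 0.2196]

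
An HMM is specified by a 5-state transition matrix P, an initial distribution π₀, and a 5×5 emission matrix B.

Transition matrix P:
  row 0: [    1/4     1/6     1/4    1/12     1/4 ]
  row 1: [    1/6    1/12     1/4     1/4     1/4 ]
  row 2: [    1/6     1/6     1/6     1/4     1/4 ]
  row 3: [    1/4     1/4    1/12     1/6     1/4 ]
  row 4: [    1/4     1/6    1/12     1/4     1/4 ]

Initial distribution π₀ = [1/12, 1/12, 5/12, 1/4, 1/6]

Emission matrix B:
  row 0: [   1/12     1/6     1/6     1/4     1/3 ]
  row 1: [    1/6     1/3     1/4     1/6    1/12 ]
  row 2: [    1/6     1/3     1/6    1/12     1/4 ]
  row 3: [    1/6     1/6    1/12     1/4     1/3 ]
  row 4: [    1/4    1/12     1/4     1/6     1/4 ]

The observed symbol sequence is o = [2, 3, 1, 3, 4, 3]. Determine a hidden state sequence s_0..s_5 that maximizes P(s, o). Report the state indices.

path = [2, 3, 1, 3, 0, 0]

t=0: δ = [1.389e-02, 2.083e-02, 6.944e-02, 2.083e-02, 4.167e-02]  (obs o_0=2)
t=1: δ = [2.894e-03, 1.929e-03, 9.645e-04, 4.340e-03, 2.894e-03]  ψ = [2, 2, 2, 2, 2]  (obs o_1=3)
t=2: δ = [1.808e-04, 3.617e-04, 2.411e-04, 1.206e-04, 9.042e-05]  ψ = [3, 3, 0, 3, 3]  (obs o_2=1)
t=3: δ = [1.507e-05, 6.698e-06, 7.535e-06, 2.261e-05, 1.507e-05]  ψ = [1, 2, 1, 1, 1]  (obs o_3=3)
t=4: δ = [1.884e-06, 4.710e-07, 9.419e-07, 1.256e-06, 1.413e-06]  ψ = [3, 3, 0, 3, 3]  (obs o_4=4)
t=5: δ = [1.177e-07, 5.233e-08, 3.925e-08, 8.830e-08, 7.849e-08]  ψ = [0, 0, 0, 4, 0]  (obs o_5=3)
backtrack: best end state = 0; path = [2, 3, 1, 3, 0, 0]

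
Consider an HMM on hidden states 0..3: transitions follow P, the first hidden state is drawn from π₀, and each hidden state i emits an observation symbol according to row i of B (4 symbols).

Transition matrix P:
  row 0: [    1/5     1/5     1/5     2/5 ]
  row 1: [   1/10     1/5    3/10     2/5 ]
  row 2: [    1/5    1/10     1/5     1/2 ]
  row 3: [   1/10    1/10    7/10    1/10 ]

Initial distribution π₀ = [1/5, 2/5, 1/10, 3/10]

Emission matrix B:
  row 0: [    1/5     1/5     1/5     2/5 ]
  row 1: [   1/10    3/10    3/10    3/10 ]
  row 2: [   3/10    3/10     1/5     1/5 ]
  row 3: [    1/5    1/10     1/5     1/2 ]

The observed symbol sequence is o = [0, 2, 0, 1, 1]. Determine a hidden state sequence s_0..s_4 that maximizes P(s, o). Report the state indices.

t=0: δ = [4.000e-02, 4.000e-02, 3.000e-02, 6.000e-02]  (obs o_0=0)
t=1: δ = [1.600e-03, 2.400e-03, 8.400e-03, 3.200e-03]  ψ = [0, 0, 3, 0]  (obs o_1=2)
t=2: δ = [3.360e-04, 8.400e-05, 6.720e-04, 8.400e-04]  ψ = [2, 2, 3, 2]  (obs o_2=0)
t=3: δ = [2.688e-05, 2.520e-05, 1.764e-04, 3.360e-05]  ψ = [2, 3, 3, 2]  (obs o_3=1)
t=4: δ = [7.056e-06, 5.292e-06, 1.058e-05, 8.820e-06]  ψ = [2, 2, 2, 2]  (obs o_4=1)
backtrack: best end state = 2; path = [3, 2, 3, 2, 2]

path = [3, 2, 3, 2, 2]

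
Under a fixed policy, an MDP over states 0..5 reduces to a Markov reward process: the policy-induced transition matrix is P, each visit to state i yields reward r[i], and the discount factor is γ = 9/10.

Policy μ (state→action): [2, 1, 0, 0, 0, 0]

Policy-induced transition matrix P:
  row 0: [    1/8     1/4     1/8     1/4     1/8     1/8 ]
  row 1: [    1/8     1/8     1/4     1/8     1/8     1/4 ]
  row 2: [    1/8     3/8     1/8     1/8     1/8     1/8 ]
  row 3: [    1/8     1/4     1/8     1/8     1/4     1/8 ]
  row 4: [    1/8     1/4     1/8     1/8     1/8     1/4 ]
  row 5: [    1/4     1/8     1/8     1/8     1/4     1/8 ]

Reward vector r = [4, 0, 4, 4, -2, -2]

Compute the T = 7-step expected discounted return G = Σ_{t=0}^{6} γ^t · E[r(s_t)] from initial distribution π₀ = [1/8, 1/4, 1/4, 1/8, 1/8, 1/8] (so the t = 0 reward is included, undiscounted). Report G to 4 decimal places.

t=0: π = [0.1250, 0.2500, 0.2500, 0.1250, 0.1250, 0.1250], E[r] = 1.5000, γ^t·E[r] = 1.500000, running G = 1.500000
t=1: π = [0.1406, 0.2344, 0.1563, 0.1406, 0.1563, 0.1719], E[r] = 1.0938, γ^t·E[r] = 0.984375, running G = 2.484375
t=2: π = [0.1465, 0.2188, 0.1543, 0.1426, 0.1641, 0.1738], E[r] = 1.0977, γ^t·E[r] = 0.889102, running G = 3.373477
t=3: π = [0.1467, 0.2202, 0.1523, 0.1433, 0.1646, 0.1729], E[r] = 1.0947, γ^t·E[r] = 0.798056, running G = 4.171532
t=4: π = [0.1466, 0.2199, 0.1525, 0.1433, 0.1645, 0.1731], E[r] = 1.0947, γ^t·E[r] = 0.718210, running G = 4.889742
t=5: π = [0.1466, 0.2199, 0.1525, 0.1433, 0.1646, 0.1731], E[r] = 1.0946, γ^t·E[r] = 0.646344, running G = 5.536086
t=6: π = [0.1466, 0.2199, 0.1525, 0.1433, 0.1645, 0.1731], E[r] = 1.0946, γ^t·E[r] = 0.581714, running G = 6.117800

G = 6.1178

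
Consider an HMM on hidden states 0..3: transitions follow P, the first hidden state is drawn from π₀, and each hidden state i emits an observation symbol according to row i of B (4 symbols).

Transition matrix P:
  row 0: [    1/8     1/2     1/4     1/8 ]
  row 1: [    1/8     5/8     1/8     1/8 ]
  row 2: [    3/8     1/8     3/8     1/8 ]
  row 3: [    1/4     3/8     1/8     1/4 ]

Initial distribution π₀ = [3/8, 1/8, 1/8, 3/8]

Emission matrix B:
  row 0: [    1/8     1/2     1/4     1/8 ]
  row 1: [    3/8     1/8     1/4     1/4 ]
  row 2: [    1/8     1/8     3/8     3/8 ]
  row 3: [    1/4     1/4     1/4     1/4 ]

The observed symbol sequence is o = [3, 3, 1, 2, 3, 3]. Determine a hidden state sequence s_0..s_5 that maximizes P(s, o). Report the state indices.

t=0: δ = [4.688e-02, 3.125e-02, 4.688e-02, 9.375e-02]  (obs o_0=3)
t=1: δ = [2.930e-03, 8.789e-03, 6.592e-03, 5.859e-03]  ψ = [3, 3, 2, 3]  (obs o_1=3)
t=2: δ = [1.236e-03, 6.866e-04, 3.090e-04, 3.662e-04]  ψ = [2, 1, 2, 3]  (obs o_2=1)
t=3: δ = [3.862e-05, 1.545e-04, 1.159e-04, 3.862e-05]  ψ = [0, 0, 0, 0]  (obs o_3=2)
t=4: δ = [5.431e-06, 2.414e-05, 1.629e-05, 4.828e-06]  ψ = [2, 1, 2, 1]  (obs o_4=3)
t=5: δ = [7.638e-07, 3.772e-06, 2.291e-06, 7.544e-07]  ψ = [2, 1, 2, 1]  (obs o_5=3)
backtrack: best end state = 1; path = [2, 2, 0, 1, 1, 1]

path = [2, 2, 0, 1, 1, 1]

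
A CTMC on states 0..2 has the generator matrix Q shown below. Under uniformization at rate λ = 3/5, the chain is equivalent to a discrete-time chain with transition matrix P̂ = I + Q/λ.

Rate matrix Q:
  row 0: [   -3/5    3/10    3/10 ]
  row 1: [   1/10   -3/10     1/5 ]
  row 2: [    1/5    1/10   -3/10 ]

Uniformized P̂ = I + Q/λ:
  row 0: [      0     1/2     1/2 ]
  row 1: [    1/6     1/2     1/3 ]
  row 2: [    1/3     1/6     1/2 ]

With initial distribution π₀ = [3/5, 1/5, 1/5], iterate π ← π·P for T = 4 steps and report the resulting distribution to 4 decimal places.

t=0: π = [0.6000, 0.2000, 0.2000]
t=1: π = [0.1000, 0.4333, 0.4667]
t=2: π = [0.2278, 0.3444, 0.4278]
t=3: π = [0.2000, 0.3574, 0.4426]
t=4: π = [0.2071, 0.3525, 0.4404]

π = [0.2071, 0.3525, 0.4404]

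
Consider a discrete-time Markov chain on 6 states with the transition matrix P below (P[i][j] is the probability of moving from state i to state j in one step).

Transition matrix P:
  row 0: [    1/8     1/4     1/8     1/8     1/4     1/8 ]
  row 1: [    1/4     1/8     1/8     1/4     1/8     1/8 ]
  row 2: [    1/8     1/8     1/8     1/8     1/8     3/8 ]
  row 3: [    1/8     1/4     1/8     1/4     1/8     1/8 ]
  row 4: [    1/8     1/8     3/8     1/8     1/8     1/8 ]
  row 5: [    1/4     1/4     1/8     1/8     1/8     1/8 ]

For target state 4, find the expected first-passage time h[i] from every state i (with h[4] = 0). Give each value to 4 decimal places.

h = [5.9800, 6.7393, 6.8194, 6.8343, 0.0000, 6.7275]

First-step conditioning: h[4] = 0; for i ≠ 4, h[i] = 1 + Σ_k P[i][k]·h[k].
  h[0] = 1 + 1/8·h[0] + 1/4·h[1] + 1/8·h[2] + 1/8·h[3] + 1/8·h[5]
  h[1] = 1 + 1/4·h[0] + 1/8·h[1] + 1/8·h[2] + 1/4·h[3] + 1/8·h[5]
  h[2] = 1 + 1/8·h[0] + 1/8·h[1] + 1/8·h[2] + 1/8·h[3] + 3/8·h[5]
  h[3] = 1 + 1/8·h[0] + 1/4·h[1] + 1/8·h[2] + 1/4·h[3] + 1/8·h[5]
  h[5] = 1 + 1/4·h[0] + 1/4·h[1] + 1/8·h[2] + 1/8·h[3] + 1/8·h[5]
Solving the 5×5 linear system over states ≠ 4 gives exactly h = [5376/899, 18176/2697, 18392/2697, 6144/899, 0, 6048/899] (h[4] = 0 is the target).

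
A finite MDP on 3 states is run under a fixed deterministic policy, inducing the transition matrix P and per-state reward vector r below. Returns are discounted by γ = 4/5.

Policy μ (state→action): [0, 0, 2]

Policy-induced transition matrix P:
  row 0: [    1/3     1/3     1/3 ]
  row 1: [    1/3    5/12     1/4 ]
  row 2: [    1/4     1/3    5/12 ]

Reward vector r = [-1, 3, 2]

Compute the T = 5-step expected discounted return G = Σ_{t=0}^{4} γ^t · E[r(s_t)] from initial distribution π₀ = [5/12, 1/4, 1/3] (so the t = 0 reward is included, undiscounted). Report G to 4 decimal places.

G = 4.4097

t=0: π = [0.4167, 0.2500, 0.3333], E[r] = 1.0000, γ^t·E[r] = 1.000000, running G = 1.000000
t=1: π = [0.3056, 0.3542, 0.3403], E[r] = 1.4375, γ^t·E[r] = 1.150000, running G = 2.150000
t=2: π = [0.3050, 0.3628, 0.3322], E[r] = 1.4479, γ^t·E[r] = 0.926667, running G = 3.076667
t=3: π = [0.3057, 0.3636, 0.3308], E[r] = 1.4466, γ^t·E[r] = 0.740667, running G = 3.817333
t=4: π = [0.3058, 0.3636, 0.3306], E[r] = 1.4463, γ^t·E[r] = 0.592415, running G = 4.409748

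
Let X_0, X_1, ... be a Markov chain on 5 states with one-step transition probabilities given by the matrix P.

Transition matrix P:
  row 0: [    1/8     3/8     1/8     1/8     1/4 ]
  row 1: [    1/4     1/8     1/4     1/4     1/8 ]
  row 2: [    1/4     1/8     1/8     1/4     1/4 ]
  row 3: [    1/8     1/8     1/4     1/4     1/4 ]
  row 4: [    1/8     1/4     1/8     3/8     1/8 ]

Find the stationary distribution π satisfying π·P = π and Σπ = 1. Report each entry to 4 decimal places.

Balance equations π_j = Σ_i π_i·P[i][j]:
  π_0 = 1/8·π_0 + 1/4·π_1 + 1/4·π_2 + 1/8·π_3 + 1/8·π_4
  π_1 = 3/8·π_0 + 1/8·π_1 + 1/8·π_2 + 1/8·π_3 + 1/4·π_4
  π_2 = 1/8·π_0 + 1/4·π_1 + 1/8·π_2 + 1/4·π_3 + 1/8·π_4
  π_3 = 1/8·π_0 + 1/4·π_1 + 1/4·π_2 + 1/4·π_3 + 3/8·π_4
  normalize: π_0 + π_1 + π_2 + π_3 + π_4 = 1
Solving the linear system gives exactly π = [887/5165, 997/5165, 934/5165, 262/1033, 1037/5165].

π = [0.1717, 0.1930, 0.1808, 0.2536, 0.2008]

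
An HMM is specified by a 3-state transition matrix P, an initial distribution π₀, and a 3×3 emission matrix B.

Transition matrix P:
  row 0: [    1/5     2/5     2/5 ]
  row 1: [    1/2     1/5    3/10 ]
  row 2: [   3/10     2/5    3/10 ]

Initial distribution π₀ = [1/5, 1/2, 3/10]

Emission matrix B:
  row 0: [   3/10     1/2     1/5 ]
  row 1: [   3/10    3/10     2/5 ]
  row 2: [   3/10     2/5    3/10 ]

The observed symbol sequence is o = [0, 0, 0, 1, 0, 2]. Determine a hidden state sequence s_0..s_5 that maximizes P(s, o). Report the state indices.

t=0: δ = [6.000e-02, 1.500e-01, 9.000e-02]  (obs o_0=0)
t=1: δ = [2.250e-02, 1.080e-02, 1.350e-02]  ψ = [1, 2, 1]  (obs o_1=0)
t=2: δ = [1.620e-03, 2.700e-03, 2.700e-03]  ψ = [1, 0, 0]  (obs o_2=0)
t=3: δ = [6.750e-04, 3.240e-04, 3.240e-04]  ψ = [1, 2, 1]  (obs o_3=1)
t=4: δ = [4.860e-05, 8.100e-05, 8.100e-05]  ψ = [1, 0, 0]  (obs o_4=0)
t=5: δ = [8.100e-06, 1.296e-05, 7.290e-06]  ψ = [1, 2, 1]  (obs o_5=2)
backtrack: best end state = 1; path = [1, 0, 1, 0, 2, 1]

path = [1, 0, 1, 0, 2, 1]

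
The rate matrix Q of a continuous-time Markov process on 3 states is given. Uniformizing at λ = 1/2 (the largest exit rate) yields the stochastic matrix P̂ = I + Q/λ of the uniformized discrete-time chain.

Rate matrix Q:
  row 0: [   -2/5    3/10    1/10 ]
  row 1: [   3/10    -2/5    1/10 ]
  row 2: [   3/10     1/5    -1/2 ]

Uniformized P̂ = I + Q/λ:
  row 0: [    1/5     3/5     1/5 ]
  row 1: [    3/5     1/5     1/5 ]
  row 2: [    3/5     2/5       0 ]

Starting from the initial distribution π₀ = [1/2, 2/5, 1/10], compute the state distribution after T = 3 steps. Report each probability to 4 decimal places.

π = [0.4240, 0.4088, 0.1672]

t=0: π = [0.5000, 0.4000, 0.1000]
t=1: π = [0.4000, 0.4200, 0.1800]
t=2: π = [0.4400, 0.3960, 0.1640]
t=3: π = [0.4240, 0.4088, 0.1672]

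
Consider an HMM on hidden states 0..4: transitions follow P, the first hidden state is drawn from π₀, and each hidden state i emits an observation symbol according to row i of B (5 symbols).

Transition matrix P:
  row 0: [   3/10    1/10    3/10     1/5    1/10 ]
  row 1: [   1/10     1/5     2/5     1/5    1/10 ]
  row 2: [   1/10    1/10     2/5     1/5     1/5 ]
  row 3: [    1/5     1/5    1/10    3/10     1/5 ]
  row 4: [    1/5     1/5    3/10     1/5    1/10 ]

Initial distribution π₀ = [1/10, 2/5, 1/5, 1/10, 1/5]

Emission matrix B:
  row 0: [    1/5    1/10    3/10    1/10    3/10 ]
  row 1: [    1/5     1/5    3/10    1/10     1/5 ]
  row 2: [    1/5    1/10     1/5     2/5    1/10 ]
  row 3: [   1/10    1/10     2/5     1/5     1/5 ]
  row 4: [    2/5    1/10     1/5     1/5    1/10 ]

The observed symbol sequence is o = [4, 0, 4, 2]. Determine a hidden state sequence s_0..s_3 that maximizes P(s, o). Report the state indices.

t=0: δ = [3.000e-02, 8.000e-02, 2.000e-02, 2.000e-02, 2.000e-02]  (obs o_0=4)
t=1: δ = [1.800e-03, 3.200e-03, 6.400e-03, 1.600e-03, 3.200e-03]  ψ = [0, 1, 1, 1, 1]  (obs o_1=0)
t=2: δ = [1.920e-04, 1.280e-04, 2.560e-04, 2.560e-04, 1.280e-04]  ψ = [2, 1, 2, 2, 2]  (obs o_2=4)
t=3: δ = [1.728e-05, 1.536e-05, 2.048e-05, 3.072e-05, 1.024e-05]  ψ = [0, 3, 2, 3, 2]  (obs o_3=2)
backtrack: best end state = 3; path = [1, 2, 3, 3]

path = [1, 2, 3, 3]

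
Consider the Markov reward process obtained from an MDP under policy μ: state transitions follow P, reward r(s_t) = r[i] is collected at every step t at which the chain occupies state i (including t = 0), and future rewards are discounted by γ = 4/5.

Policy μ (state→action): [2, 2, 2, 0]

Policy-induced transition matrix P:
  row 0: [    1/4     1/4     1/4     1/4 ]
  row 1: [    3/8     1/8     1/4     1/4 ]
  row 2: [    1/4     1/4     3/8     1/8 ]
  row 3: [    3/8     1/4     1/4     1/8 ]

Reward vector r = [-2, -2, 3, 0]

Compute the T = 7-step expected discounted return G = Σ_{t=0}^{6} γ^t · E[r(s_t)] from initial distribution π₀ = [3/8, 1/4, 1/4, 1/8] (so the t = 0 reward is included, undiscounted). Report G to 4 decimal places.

t=0: π = [0.3750, 0.2500, 0.2500, 0.1250], E[r] = -0.5000, γ^t·E[r] = -0.500000, running G = -0.500000
t=1: π = [0.2969, 0.2188, 0.2813, 0.2031], E[r] = -0.1875, γ^t·E[r] = -0.150000, running G = -0.650000
t=2: π = [0.3027, 0.2227, 0.2852, 0.1895], E[r] = -0.1953, γ^t·E[r] = -0.125000, running G = -0.775000
t=3: π = [0.3015, 0.2222, 0.2856, 0.1907], E[r] = -0.1904, γ^t·E[r] = -0.097500, running G = -0.872500
t=4: π = [0.3016, 0.2222, 0.2857, 0.1905], E[r] = -0.1906, γ^t·E[r] = -0.078050, running G = -0.950550
t=5: π = [0.3016, 0.2222, 0.2857, 0.1905], E[r] = -0.1905, γ^t·E[r] = -0.062415, running G = -1.012965
t=6: π = [0.3016, 0.2222, 0.2857, 0.1905], E[r] = -0.1905, γ^t·E[r] = -0.049933, running G = -1.062898

G = -1.0629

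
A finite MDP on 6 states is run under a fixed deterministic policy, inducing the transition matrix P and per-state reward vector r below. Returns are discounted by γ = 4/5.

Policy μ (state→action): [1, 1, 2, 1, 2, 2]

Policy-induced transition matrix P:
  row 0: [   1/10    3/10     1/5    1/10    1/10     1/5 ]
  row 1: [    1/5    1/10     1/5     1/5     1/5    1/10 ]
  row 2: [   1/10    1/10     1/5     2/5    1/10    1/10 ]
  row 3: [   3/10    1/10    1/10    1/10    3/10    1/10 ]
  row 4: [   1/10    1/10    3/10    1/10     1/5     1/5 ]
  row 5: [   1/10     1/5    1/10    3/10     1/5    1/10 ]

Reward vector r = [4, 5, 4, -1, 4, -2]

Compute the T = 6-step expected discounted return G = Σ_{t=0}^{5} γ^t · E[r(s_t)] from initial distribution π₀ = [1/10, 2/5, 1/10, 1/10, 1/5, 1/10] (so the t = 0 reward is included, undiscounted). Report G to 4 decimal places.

t=0: π = [0.1000, 0.4000, 0.1000, 0.1000, 0.2000, 0.1000], E[r] = 3.3000, γ^t·E[r] = 3.300000, running G = 3.300000
t=1: π = [0.1600, 0.1300, 0.2000, 0.1900, 0.1900, 0.1300], E[r] = 2.4000, γ^t·E[r] = 1.920000, running G = 5.220000
t=2: π = [0.1510, 0.1450, 0.1870, 0.1990, 0.1830, 0.1350], E[r] = 2.3400, γ^t·E[r] = 1.497600, running G = 6.717600
t=3: π = [0.1543, 0.1437, 0.1849, 0.1976, 0.1861, 0.1334], E[r] = 2.3553, γ^t·E[r] = 1.205914, running G = 7.923514
t=4: π = [0.1539, 0.1442, 0.1855, 0.1965, 0.1858, 0.1340], E[r] = 2.3574, γ^t·E[r] = 0.965575, running G = 8.889088
t=5: π = [0.1537, 0.1442, 0.1855, 0.1969, 0.1857, 0.1340], E[r] = 2.3559, γ^t·E[r] = 0.771994, running G = 9.661082

G = 9.6611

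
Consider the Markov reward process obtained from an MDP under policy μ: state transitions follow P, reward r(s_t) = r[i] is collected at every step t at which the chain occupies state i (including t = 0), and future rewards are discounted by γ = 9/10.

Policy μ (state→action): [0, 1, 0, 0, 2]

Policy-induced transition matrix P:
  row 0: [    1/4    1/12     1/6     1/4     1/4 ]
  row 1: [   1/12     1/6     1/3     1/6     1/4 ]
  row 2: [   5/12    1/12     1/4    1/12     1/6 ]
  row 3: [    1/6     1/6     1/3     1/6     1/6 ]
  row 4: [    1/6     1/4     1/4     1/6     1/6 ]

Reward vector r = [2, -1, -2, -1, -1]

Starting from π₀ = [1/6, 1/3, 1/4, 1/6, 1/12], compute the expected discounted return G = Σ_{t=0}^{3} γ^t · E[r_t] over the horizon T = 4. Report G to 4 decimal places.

G = -2.1395

t=0: π = [0.1667, 0.3333, 0.2500, 0.1667, 0.0833], E[r] = -0.7500, γ^t·E[r] = -0.750000, running G = -0.750000
t=1: π = [0.2153, 0.1389, 0.2778, 0.1597, 0.2083], E[r] = -0.6319, γ^t·E[r] = -0.568750, running G = -1.318750
t=2: π = [0.2425, 0.1429, 0.2569, 0.1615, 0.1962], E[r] = -0.5295, γ^t·E[r] = -0.428906, running G = -1.747656
t=3: π = [0.2392, 0.1414, 0.2552, 0.1655, 0.1988], E[r] = -0.5376, γ^t·E[r] = -0.391887, running G = -2.139543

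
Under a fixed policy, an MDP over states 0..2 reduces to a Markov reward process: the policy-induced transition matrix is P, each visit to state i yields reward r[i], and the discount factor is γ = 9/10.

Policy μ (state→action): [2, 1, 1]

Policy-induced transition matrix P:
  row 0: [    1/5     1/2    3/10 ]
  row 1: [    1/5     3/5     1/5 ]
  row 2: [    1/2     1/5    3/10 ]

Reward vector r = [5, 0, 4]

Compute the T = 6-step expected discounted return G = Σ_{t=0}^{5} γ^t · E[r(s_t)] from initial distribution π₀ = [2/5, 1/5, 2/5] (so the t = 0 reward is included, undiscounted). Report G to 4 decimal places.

t=0: π = [0.4000, 0.2000, 0.4000], E[r] = 3.6000, γ^t·E[r] = 3.600000, running G = 3.600000
t=1: π = [0.3200, 0.4000, 0.2800], E[r] = 2.7200, γ^t·E[r] = 2.448000, running G = 6.048000
t=2: π = [0.2840, 0.4560, 0.2600], E[r] = 2.4600, γ^t·E[r] = 1.992600, running G = 8.040600
t=3: π = [0.2780, 0.4676, 0.2544], E[r] = 2.4076, γ^t·E[r] = 1.755140, running G = 9.795740
t=4: π = [0.2763, 0.4704, 0.2532], E[r] = 2.3946, γ^t·E[r] = 1.571071, running G = 11.366811
t=5: π = [0.2760, 0.4711, 0.2530], E[r] = 2.3917, γ^t·E[r] = 1.412265, running G = 12.779077

G = 12.7791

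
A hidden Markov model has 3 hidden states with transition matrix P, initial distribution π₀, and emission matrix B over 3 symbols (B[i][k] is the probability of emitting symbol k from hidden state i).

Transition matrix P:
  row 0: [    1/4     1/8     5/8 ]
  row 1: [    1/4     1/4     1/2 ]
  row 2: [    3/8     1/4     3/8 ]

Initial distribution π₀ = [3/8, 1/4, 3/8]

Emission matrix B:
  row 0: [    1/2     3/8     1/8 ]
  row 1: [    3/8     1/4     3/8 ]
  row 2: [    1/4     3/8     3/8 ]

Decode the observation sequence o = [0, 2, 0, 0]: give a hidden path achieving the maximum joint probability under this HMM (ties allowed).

path = [0, 2, 0, 2]

t=0: δ = [1.875e-01, 9.375e-02, 9.375e-02]  (obs o_0=0)
t=1: δ = [5.859e-03, 8.789e-03, 4.395e-02]  ψ = [0, 0, 0]  (obs o_1=2)
t=2: δ = [8.240e-03, 4.120e-03, 4.120e-03]  ψ = [2, 2, 2]  (obs o_2=0)
t=3: δ = [1.030e-03, 3.862e-04, 1.287e-03]  ψ = [0, 0, 0]  (obs o_3=0)
backtrack: best end state = 2; path = [0, 2, 0, 2]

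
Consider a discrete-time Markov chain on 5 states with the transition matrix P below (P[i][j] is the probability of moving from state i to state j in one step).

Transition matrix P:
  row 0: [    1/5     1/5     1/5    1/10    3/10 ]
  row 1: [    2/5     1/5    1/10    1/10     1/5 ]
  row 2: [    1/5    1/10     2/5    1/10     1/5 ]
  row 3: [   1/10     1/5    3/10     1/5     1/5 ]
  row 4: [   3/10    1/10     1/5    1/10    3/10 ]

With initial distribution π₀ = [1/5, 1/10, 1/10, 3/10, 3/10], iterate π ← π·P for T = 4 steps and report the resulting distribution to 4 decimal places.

t=0: π = [0.2000, 0.1000, 0.1000, 0.3000, 0.3000]
t=1: π = [0.2200, 0.1600, 0.2400, 0.1300, 0.2500]
t=2: π = [0.2440, 0.1510, 0.2450, 0.1130, 0.2470]
t=3: π = [0.2436, 0.1508, 0.2452, 0.1113, 0.2491]
t=4: π = [0.2439, 0.1506, 0.2451, 0.1111, 0.2493]

π = [0.2439, 0.1506, 0.2451, 0.1111, 0.2493]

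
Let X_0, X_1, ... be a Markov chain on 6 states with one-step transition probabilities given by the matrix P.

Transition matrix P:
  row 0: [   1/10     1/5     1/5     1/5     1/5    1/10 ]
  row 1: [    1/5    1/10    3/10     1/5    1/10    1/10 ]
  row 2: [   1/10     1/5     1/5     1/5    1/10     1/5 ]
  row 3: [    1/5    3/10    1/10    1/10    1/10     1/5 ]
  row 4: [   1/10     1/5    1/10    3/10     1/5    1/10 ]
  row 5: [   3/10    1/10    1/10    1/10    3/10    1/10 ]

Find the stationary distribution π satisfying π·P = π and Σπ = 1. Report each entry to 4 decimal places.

π = [0.1641, 0.1862, 0.1707, 0.1840, 0.1595, 0.1355]

Balance equations π_j = Σ_i π_i·P[i][j]:
  π_0 = 1/10·π_0 + 1/5·π_1 + 1/10·π_2 + 1/5·π_3 + 1/10·π_4 + 3/10·π_5
  π_1 = 1/5·π_0 + 1/10·π_1 + 1/5·π_2 + 3/10·π_3 + 1/5·π_4 + 1/10·π_5
  π_2 = 1/5·π_0 + 3/10·π_1 + 1/5·π_2 + 1/10·π_3 + 1/10·π_4 + 1/10·π_5
  π_3 = 1/5·π_0 + 1/5·π_1 + 1/5·π_2 + 1/10·π_3 + 3/10·π_4 + 1/10·π_5
  π_4 = 1/5·π_0 + 1/10·π_1 + 1/10·π_2 + 1/10·π_3 + 1/5·π_4 + 3/10·π_5
  normalize: π_0 + π_1 + π_2 + π_3 + π_4 + π_5 = 1
Solving the linear system gives exactly π = [4045/24647, 4590/24647, 4208/24647, 4535/24647, 3930/24647, 477/3521].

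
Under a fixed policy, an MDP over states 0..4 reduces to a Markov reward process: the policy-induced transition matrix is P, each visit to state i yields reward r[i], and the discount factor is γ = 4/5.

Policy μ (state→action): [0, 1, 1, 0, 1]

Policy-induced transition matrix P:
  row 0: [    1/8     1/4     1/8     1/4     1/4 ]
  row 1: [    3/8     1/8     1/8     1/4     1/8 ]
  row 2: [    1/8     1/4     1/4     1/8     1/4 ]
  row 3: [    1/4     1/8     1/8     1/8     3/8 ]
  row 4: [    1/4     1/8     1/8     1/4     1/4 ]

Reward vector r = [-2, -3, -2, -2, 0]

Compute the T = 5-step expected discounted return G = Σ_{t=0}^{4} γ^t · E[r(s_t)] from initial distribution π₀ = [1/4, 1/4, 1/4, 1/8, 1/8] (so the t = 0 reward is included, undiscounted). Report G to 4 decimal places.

t=0: π = [0.2500, 0.2500, 0.2500, 0.1250, 0.1250], E[r] = -2.0000, γ^t·E[r] = -2.000000, running G = -2.000000
t=1: π = [0.2188, 0.1875, 0.1563, 0.2031, 0.2344], E[r] = -1.7188, γ^t·E[r] = -1.375000, running G = -3.375000
t=2: π = [0.2266, 0.1719, 0.1445, 0.2051, 0.2520], E[r] = -1.6680, γ^t·E[r] = -1.067500, running G = -4.442500
t=3: π = [0.2251, 0.1714, 0.1431, 0.2063, 0.2542], E[r] = -1.6631, γ^t·E[r] = -0.851500, running G = -5.294000
t=4: π = [0.2254, 0.1710, 0.1429, 0.2063, 0.2544], E[r] = -1.6623, γ^t·E[r] = -0.680875, running G = -5.974875

G = -5.9749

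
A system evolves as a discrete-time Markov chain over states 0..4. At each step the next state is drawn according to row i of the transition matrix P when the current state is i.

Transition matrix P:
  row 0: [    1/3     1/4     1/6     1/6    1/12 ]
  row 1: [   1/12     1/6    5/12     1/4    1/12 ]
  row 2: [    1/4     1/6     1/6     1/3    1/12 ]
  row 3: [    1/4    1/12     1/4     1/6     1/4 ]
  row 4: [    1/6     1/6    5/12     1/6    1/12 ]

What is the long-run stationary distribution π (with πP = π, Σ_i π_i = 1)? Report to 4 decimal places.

π = [0.2313, 0.1673, 0.2573, 0.2235, 0.1206]

Balance equations π_j = Σ_i π_i·P[i][j]:
  π_0 = 1/3·π_0 + 1/12·π_1 + 1/4·π_2 + 1/4·π_3 + 1/6·π_4
  π_1 = 1/4·π_0 + 1/6·π_1 + 1/6·π_2 + 1/12·π_3 + 1/6·π_4
  π_2 = 1/6·π_0 + 5/12·π_1 + 1/6·π_2 + 1/4·π_3 + 5/12·π_4
  π_3 = 1/6·π_0 + 1/4·π_1 + 1/3·π_2 + 1/6·π_3 + 1/6·π_4
  normalize: π_0 + π_1 + π_2 + π_3 + π_4 = 1
Solving the linear system gives exactly π = [31/134, 213/1273, 655/2546, 569/2546, 307/2546].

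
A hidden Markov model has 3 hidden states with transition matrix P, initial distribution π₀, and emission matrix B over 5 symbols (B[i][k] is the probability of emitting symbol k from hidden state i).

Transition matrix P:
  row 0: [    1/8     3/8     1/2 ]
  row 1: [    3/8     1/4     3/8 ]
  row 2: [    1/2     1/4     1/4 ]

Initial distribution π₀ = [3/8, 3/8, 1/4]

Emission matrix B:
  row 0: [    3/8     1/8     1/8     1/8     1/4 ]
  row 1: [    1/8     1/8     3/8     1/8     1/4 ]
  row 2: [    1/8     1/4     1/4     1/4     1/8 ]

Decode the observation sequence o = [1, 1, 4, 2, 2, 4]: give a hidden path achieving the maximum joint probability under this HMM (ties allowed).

t=0: δ = [4.688e-02, 4.688e-02, 6.250e-02]  (obs o_0=1)
t=1: δ = [3.906e-03, 2.197e-03, 5.859e-03]  ψ = [2, 0, 0]  (obs o_1=1)
t=2: δ = [7.324e-04, 3.662e-04, 2.441e-04]  ψ = [2, 0, 0]  (obs o_2=4)
t=3: δ = [1.717e-05, 1.030e-04, 9.155e-05]  ψ = [1, 0, 0]  (obs o_3=2)
t=4: δ = [5.722e-06, 9.656e-06, 9.656e-06]  ψ = [2, 1, 1]  (obs o_4=2)
t=5: δ = [1.207e-06, 6.035e-07, 4.526e-07]  ψ = [2, 1, 1]  (obs o_5=4)
backtrack: best end state = 0; path = [0, 2, 0, 1, 2, 0]

path = [0, 2, 0, 1, 2, 0]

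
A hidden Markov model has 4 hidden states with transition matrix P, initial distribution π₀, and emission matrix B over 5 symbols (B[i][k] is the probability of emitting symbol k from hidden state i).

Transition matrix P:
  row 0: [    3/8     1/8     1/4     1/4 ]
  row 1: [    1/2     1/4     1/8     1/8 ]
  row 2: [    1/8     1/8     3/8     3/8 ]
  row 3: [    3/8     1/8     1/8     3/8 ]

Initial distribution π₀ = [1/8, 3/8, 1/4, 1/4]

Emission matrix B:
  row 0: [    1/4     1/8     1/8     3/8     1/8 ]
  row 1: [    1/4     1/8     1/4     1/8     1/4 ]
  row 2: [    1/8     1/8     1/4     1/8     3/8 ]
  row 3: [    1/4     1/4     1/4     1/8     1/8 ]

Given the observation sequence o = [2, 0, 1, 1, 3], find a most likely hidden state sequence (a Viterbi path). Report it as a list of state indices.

t=0: δ = [1.562e-02, 9.375e-02, 6.250e-02, 6.250e-02]  (obs o_0=2)
t=1: δ = [1.172e-02, 5.859e-03, 2.930e-03, 5.859e-03]  ψ = [1, 1, 2, 2]  (obs o_1=0)
t=2: δ = [5.493e-04, 1.831e-04, 3.662e-04, 7.324e-04]  ψ = [0, 0, 0, 0]  (obs o_2=1)
t=3: δ = [3.433e-05, 1.144e-05, 1.717e-05, 6.866e-05]  ψ = [3, 3, 0, 3]  (obs o_3=1)
t=4: δ = [9.656e-06, 1.073e-06, 1.073e-06, 3.219e-06]  ψ = [3, 3, 0, 3]  (obs o_4=3)
backtrack: best end state = 0; path = [1, 0, 3, 3, 0]

path = [1, 0, 3, 3, 0]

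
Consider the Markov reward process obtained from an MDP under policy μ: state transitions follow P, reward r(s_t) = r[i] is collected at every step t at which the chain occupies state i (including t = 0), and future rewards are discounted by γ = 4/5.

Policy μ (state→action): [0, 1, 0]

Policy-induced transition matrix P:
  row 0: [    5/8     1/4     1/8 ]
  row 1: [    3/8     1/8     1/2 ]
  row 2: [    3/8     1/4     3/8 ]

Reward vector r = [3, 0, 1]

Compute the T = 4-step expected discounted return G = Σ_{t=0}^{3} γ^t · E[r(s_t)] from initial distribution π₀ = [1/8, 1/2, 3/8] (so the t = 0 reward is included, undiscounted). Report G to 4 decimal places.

G = 4.0595

t=0: π = [0.1250, 0.5000, 0.3750], E[r] = 0.7500, γ^t·E[r] = 0.750000, running G = 0.750000
t=1: π = [0.4063, 0.1875, 0.4063], E[r] = 1.6250, γ^t·E[r] = 1.300000, running G = 2.050000
t=2: π = [0.4766, 0.2266, 0.2969], E[r] = 1.7266, γ^t·E[r] = 1.105000, running G = 3.155000
t=3: π = [0.4941, 0.2217, 0.2842], E[r] = 1.7666, γ^t·E[r] = 0.904500, running G = 4.059500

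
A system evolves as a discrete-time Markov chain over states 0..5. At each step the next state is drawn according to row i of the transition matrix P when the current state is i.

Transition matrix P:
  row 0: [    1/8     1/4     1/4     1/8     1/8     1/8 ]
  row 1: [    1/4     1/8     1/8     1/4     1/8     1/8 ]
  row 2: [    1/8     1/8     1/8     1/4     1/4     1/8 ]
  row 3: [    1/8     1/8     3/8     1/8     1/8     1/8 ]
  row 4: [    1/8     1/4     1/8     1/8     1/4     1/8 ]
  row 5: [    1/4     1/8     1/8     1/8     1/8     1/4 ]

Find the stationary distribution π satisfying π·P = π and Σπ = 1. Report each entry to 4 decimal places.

π = [0.1637, 0.1667, 0.1878, 0.1693, 0.1697, 0.1429]

Balance equations π_j = Σ_i π_i·P[i][j]:
  π_0 = 1/8·π_0 + 1/4·π_1 + 1/8·π_2 + 1/8·π_3 + 1/8·π_4 + 1/4·π_5
  π_1 = 1/4·π_0 + 1/8·π_1 + 1/8·π_2 + 1/8·π_3 + 1/4·π_4 + 1/8·π_5
  π_2 = 1/4·π_0 + 1/8·π_1 + 1/8·π_2 + 3/8·π_3 + 1/8·π_4 + 1/8·π_5
  π_3 = 1/8·π_0 + 1/4·π_1 + 1/4·π_2 + 1/8·π_3 + 1/8·π_4 + 1/8·π_5
  π_4 = 1/8·π_0 + 1/8·π_1 + 1/4·π_2 + 1/8·π_3 + 1/4·π_4 + 1/8·π_5
  normalize: π_0 + π_1 + π_2 + π_3 + π_4 + π_5 = 1
Solving the linear system gives exactly π = [5217/31871, 5312/31871, 855/4553, 5396/31871, 5408/31871, 1/7].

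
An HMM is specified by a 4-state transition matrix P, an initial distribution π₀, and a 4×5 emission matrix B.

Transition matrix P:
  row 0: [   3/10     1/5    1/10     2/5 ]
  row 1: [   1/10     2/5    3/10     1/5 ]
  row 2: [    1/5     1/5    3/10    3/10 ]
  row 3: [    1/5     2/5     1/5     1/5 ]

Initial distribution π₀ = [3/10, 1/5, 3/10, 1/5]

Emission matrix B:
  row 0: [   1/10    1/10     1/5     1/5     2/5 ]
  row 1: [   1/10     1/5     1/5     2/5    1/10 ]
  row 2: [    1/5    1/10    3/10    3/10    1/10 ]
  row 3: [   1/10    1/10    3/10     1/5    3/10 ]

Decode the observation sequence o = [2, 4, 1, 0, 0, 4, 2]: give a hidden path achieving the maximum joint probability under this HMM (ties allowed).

t=0: δ = [6.000e-02, 4.000e-02, 9.000e-02, 6.000e-02]  (obs o_0=2)
t=1: δ = [7.200e-03, 2.400e-03, 2.700e-03, 8.100e-03]  ψ = [0, 3, 2, 2]  (obs o_1=4)
t=2: δ = [2.160e-04, 6.480e-04, 1.620e-04, 2.880e-04]  ψ = [0, 3, 3, 0]  (obs o_2=1)
t=3: δ = [6.480e-06, 2.592e-05, 3.888e-05, 1.296e-05]  ψ = [0, 1, 1, 1]  (obs o_3=0)
t=4: δ = [7.776e-07, 1.037e-06, 2.333e-06, 1.166e-06]  ψ = [2, 1, 2, 2]  (obs o_4=0)
t=5: δ = [1.866e-07, 4.666e-08, 6.998e-08, 2.100e-07]  ψ = [2, 2, 2, 2]  (obs o_5=4)
t=6: δ = [1.120e-08, 1.680e-08, 1.260e-08, 2.239e-08]  ψ = [0, 3, 3, 0]  (obs o_6=2)
backtrack: best end state = 3; path = [2, 3, 1, 2, 2, 0, 3]

path = [2, 3, 1, 2, 2, 0, 3]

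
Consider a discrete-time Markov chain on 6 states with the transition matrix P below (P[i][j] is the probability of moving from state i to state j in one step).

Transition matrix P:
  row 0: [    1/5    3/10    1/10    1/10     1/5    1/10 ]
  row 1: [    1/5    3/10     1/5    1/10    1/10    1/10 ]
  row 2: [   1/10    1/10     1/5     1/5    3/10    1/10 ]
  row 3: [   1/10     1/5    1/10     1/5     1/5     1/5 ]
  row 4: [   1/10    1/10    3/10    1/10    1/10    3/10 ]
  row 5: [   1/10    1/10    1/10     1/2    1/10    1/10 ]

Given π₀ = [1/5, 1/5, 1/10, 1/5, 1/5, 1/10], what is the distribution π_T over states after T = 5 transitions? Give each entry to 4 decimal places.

t=0: π = [0.2000, 0.2000, 0.1000, 0.2000, 0.2000, 0.1000]
t=1: π = [0.1400, 0.2000, 0.1700, 0.1700, 0.1600, 0.1600]
t=2: π = [0.1340, 0.1850, 0.1690, 0.1980, 0.1650, 0.1490]
t=3: π = [0.1319, 0.1836, 0.1684, 0.1963, 0.1670, 0.1528]
t=4: π = [0.1316, 0.1827, 0.1686, 0.1976, 0.1665, 0.1530]
t=5: π = [0.1314, 0.1826, 0.1684, 0.1978, 0.1666, 0.1531]

π = [0.1314, 0.1826, 0.1684, 0.1978, 0.1666, 0.1531]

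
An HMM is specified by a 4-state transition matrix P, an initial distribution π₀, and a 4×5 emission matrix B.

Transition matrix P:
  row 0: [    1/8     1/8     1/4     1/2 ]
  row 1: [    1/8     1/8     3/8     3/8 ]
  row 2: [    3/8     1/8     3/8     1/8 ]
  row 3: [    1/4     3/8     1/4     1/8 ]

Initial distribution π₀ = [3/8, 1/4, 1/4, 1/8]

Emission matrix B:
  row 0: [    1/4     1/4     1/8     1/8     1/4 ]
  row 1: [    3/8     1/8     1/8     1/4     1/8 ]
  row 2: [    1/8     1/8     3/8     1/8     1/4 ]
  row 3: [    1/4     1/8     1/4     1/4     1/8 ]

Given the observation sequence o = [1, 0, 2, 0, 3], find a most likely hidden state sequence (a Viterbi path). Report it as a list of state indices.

t=0: δ = [9.375e-02, 3.125e-02, 3.125e-02, 1.562e-02]  (obs o_0=1)
t=1: δ = [2.930e-03, 4.395e-03, 2.930e-03, 1.172e-02]  ψ = [0, 0, 0, 0]  (obs o_1=0)
t=2: δ = [3.662e-04, 5.493e-04, 1.099e-03, 4.120e-04]  ψ = [3, 3, 3, 1]  (obs o_2=2)
t=3: δ = [1.030e-04, 5.794e-05, 5.150e-05, 5.150e-05]  ψ = [2, 3, 2, 1]  (obs o_3=0)
t=4: δ = [2.414e-06, 4.828e-06, 3.219e-06, 1.287e-05]  ψ = [2, 3, 0, 0]  (obs o_4=3)
backtrack: best end state = 3; path = [0, 3, 2, 0, 3]

path = [0, 3, 2, 0, 3]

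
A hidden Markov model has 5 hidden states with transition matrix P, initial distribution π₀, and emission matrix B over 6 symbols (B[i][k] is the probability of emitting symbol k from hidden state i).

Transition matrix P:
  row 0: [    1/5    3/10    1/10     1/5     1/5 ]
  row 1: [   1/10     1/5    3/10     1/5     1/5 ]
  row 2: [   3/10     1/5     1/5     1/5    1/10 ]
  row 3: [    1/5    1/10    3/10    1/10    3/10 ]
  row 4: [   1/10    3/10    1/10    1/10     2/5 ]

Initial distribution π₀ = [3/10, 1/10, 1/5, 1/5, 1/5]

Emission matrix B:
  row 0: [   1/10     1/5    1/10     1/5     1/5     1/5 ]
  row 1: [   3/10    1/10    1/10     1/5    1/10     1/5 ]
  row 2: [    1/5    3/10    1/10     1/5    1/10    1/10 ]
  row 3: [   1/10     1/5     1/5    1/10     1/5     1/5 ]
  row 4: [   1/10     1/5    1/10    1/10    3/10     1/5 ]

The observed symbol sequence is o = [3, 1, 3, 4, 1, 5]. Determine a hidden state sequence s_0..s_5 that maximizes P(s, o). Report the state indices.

path = [0, 4, 4, 4, 4, 4]

t=0: δ = [6.000e-02, 2.000e-02, 4.000e-02, 2.000e-02, 2.000e-02]  (obs o_0=3)
t=1: δ = [2.400e-03, 1.800e-03, 2.400e-03, 2.400e-03, 2.400e-03]  ψ = [0, 0, 2, 0, 0]  (obs o_1=1)
t=2: δ = [1.440e-04, 1.440e-04, 1.440e-04, 4.800e-05, 9.600e-05]  ψ = [2, 0, 3, 0, 4]  (obs o_2=3)
t=3: δ = [8.640e-06, 4.320e-06, 4.320e-06, 5.760e-06, 1.152e-05]  ψ = [2, 0, 1, 0, 4]  (obs o_3=4)
t=4: δ = [3.456e-07, 3.456e-07, 5.184e-07, 3.456e-07, 9.216e-07]  ψ = [0, 4, 3, 0, 4]  (obs o_4=1)
t=5: δ = [3.110e-08, 5.530e-08, 1.037e-08, 2.074e-08, 7.373e-08]  ψ = [2, 4, 1, 2, 4]  (obs o_5=5)
backtrack: best end state = 4; path = [0, 4, 4, 4, 4, 4]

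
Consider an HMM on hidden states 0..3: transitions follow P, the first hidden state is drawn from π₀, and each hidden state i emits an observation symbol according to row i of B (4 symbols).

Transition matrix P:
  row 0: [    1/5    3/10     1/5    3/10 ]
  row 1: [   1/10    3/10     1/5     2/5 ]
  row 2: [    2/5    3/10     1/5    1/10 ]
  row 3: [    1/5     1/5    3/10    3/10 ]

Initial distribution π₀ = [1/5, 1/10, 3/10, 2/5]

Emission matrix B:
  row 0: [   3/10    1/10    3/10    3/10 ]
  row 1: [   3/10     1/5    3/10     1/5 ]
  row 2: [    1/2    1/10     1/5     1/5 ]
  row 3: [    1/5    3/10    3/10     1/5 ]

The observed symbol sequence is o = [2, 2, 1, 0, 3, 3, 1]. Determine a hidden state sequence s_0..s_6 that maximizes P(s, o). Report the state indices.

path = [3, 3, 3, 2, 0, 1, 3]

t=0: δ = [6.000e-02, 3.000e-02, 6.000e-02, 1.200e-01]  (obs o_0=2)
t=1: δ = [7.200e-03, 7.200e-03, 7.200e-03, 1.080e-02]  ψ = [2, 3, 3, 3]  (obs o_1=2)
t=2: δ = [2.880e-04, 4.320e-04, 3.240e-04, 9.720e-04]  ψ = [2, 0, 3, 3]  (obs o_2=1)
t=3: δ = [5.832e-05, 5.832e-05, 1.458e-04, 5.832e-05]  ψ = [3, 3, 3, 3]  (obs o_3=0)
t=4: δ = [1.750e-05, 8.748e-06, 5.832e-06, 4.666e-06]  ψ = [2, 2, 2, 1]  (obs o_4=3)
t=5: δ = [1.050e-06, 1.050e-06, 6.998e-07, 1.050e-06]  ψ = [0, 0, 0, 0]  (obs o_5=3)
t=6: δ = [2.799e-08, 6.299e-08, 3.149e-08, 1.260e-07]  ψ = [2, 0, 3, 1]  (obs o_6=1)
backtrack: best end state = 3; path = [3, 3, 3, 2, 0, 1, 3]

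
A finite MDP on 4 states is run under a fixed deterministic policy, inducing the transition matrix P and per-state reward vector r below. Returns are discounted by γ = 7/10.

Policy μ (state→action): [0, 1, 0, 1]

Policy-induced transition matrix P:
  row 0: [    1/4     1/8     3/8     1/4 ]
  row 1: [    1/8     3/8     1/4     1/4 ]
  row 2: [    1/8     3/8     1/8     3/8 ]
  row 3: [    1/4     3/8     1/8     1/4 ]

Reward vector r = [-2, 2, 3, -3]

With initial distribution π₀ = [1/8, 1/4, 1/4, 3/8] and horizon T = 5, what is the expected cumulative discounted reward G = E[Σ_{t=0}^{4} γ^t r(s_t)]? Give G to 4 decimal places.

G = 0.0103

t=0: π = [0.1250, 0.2500, 0.2500, 0.3750], E[r] = -0.1250, γ^t·E[r] = -0.125000, running G = -0.125000
t=1: π = [0.1875, 0.3438, 0.1875, 0.2813], E[r] = 0.0313, γ^t·E[r] = 0.021875, running G = -0.103125
t=2: π = [0.1836, 0.3281, 0.2148, 0.2734], E[r] = 0.1133, γ^t·E[r] = 0.055508, running G = -0.047617
t=3: π = [0.1821, 0.3291, 0.2119, 0.2769], E[r] = 0.0991, γ^t·E[r] = 0.033999, running G = -0.013619
t=4: π = [0.1824, 0.3295, 0.2117, 0.2765], E[r] = 0.0997, γ^t·E[r] = 0.023946, running G = 0.010327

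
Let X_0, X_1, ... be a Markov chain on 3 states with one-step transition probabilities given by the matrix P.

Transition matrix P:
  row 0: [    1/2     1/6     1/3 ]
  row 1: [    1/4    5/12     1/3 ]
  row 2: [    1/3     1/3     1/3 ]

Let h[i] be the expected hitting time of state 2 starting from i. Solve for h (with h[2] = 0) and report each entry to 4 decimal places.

h = [3.0000, 3.0000, 0.0000]

First-step conditioning: h[2] = 0; for i ≠ 2, h[i] = 1 + Σ_k P[i][k]·h[k].
  h[0] = 1 + 1/2·h[0] + 1/6·h[1]
  h[1] = 1 + 1/4·h[0] + 5/12·h[1]
Solving the 2×2 linear system over states ≠ 2 gives exactly h = [3, 3, 0] (h[2] = 0 is the target).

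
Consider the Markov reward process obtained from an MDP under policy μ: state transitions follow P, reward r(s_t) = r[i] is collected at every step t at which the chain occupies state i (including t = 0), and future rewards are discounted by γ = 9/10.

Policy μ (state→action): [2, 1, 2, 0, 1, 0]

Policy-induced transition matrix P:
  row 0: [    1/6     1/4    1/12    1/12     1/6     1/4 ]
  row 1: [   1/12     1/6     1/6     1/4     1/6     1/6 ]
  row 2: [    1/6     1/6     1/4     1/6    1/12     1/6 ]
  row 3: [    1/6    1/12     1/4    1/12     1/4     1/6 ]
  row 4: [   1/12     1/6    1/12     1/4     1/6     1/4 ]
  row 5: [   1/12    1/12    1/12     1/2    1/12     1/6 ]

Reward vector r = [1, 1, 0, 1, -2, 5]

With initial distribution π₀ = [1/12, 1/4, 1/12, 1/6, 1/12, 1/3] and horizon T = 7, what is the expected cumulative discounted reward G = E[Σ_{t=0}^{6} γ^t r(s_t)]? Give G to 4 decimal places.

G = 6.7571

t=0: π = [0.0833, 0.2500, 0.0833, 0.1667, 0.0833, 0.3333], E[r] = 2.0000, γ^t·E[r] = 2.000000, running G = 2.000000
t=1: π = [0.1111, 0.1319, 0.1458, 0.2847, 0.1458, 0.1806], E[r] = 1.1389, γ^t·E[r] = 1.025000, running G = 3.025000
t=2: π = [0.1285, 0.1372, 0.1661, 0.2170, 0.1632, 0.1881], E[r] = 1.0966, γ^t·E[r] = 0.888281, running G = 3.913281
t=3: π = [0.1260, 0.1436, 0.1586, 0.2256, 0.1552, 0.1910], E[r] = 1.1396, γ^t·E[r] = 0.830742, running G = 4.744023
t=4: π = [0.1258, 0.1424, 0.1593, 0.2259, 0.1563, 0.1901], E[r] = 1.1321, γ^t·E[r] = 0.742745, running G = 5.486769
t=5: π = [0.1259, 0.1425, 0.1594, 0.2256, 0.1564, 0.1902], E[r] = 1.1322, γ^t·E[r] = 0.668546, running G = 6.155314
t=6: π = [0.1259, 0.1425, 0.1594, 0.2257, 0.1563, 0.1902], E[r] = 1.1324, γ^t·E[r] = 0.601795, running G = 6.757109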